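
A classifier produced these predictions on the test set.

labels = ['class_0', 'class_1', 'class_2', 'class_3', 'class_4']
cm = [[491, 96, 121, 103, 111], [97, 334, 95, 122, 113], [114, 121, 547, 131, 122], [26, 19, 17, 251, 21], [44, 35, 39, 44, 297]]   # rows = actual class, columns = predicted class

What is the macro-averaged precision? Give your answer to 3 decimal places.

Per-class precision (TP/(TP+FP)):
  class_0: TP=491, FP=97+114+26+44=281 → 491/772 = 0.6360
  class_1: TP=334, FP=96+121+19+35=271 → 334/605 = 0.5521
  class_2: TP=547, FP=121+95+17+39=272 → 547/819 = 0.6679
  class_3: TP=251, FP=103+122+131+44=400 → 251/651 = 0.3856
  class_4: TP=297, FP=111+113+122+21=367 → 297/664 = 0.4473
Macro-precision = mean = (0.6360 + 0.5521 + 0.6679 + 0.3856 + 0.4473) / 5 = 0.538

0.538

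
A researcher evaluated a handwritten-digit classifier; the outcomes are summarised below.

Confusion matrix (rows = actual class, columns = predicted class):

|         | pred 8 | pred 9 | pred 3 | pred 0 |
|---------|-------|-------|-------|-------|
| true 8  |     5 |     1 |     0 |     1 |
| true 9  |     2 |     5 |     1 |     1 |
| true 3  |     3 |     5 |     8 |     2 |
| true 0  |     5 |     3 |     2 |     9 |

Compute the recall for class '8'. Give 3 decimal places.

One-vs-rest for '8': TP = diagonal; FP = other classes predicted '8'; FN = '8' predicted as other.
recall = TP/(TP+FN).
8: TP=5, FN=1+0+1=2 → 5/7 = 0.7143

0.714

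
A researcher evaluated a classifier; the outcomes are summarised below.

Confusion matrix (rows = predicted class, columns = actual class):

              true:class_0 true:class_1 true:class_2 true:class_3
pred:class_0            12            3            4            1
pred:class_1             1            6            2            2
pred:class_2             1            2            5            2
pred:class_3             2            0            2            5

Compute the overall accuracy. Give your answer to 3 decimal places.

0.560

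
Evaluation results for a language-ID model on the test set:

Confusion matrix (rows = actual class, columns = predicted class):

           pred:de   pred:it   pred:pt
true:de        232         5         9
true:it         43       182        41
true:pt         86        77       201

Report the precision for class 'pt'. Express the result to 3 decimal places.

Take TP from the diagonal, FP from the rest of the 'pt' prediction marginal, FN from the rest of the 'pt' actual marginal.
precision = TP/(TP+FP).
pt: TP=201, FP=9+41=50 → 201/251 = 0.8008

0.801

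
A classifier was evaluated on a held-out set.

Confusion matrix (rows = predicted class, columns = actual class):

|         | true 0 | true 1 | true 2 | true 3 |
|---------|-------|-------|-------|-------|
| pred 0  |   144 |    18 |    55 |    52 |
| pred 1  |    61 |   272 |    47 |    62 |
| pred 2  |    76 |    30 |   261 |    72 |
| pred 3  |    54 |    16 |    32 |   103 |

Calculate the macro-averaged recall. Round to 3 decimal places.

Per-class recall (TP/(TP+FN)):
  0: TP=144, FN=61+76+54=191 → 144/335 = 0.4299
  1: TP=272, FN=18+30+16=64 → 272/336 = 0.8095
  2: TP=261, FN=55+47+32=134 → 261/395 = 0.6608
  3: TP=103, FN=52+62+72=186 → 103/289 = 0.3564
Macro-recall = mean = (0.4299 + 0.8095 + 0.6608 + 0.3564) / 4 = 0.564

0.564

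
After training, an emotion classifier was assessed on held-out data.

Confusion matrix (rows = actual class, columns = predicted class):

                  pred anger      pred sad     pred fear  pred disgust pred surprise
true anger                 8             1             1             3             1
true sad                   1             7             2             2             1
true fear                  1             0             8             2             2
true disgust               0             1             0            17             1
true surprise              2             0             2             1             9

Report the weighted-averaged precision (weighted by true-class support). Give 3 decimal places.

0.676

Per-class precision (TP/(TP+FP)):
  anger: TP=8, FP=1+1+0+2=4 → 8/12 = 0.6667
  sad: TP=7, FP=1+0+1+0=2 → 7/9 = 0.7778
  fear: TP=8, FP=1+2+0+2=5 → 8/13 = 0.6154
  disgust: TP=17, FP=3+2+2+1=8 → 17/25 = 0.6800
  surprise: TP=9, FP=1+1+2+1=5 → 9/14 = 0.6429
Weighted-precision = Σ (supportᵢ/N)·precisionᵢ with N=73: (14/73)·0.6667 + (13/73)·0.7778 + (13/73)·0.6154 + (19/73)·0.6800 + (14/73)·0.6429 = 0.676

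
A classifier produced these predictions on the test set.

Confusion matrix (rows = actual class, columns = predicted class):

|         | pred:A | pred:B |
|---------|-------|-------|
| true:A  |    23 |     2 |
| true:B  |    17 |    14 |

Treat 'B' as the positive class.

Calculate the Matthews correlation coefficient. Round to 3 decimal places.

0.409

MCC = (TP·TN − FP·FN) / √((TP+FP)(TP+FN)(TN+FP)(TN+FN))
Numerator = 14·23 − 2·17 = 288
Denominator = √(16·31·25·40) = √496000 = 704.2727
MCC = 288 / 704.2727 = 0.409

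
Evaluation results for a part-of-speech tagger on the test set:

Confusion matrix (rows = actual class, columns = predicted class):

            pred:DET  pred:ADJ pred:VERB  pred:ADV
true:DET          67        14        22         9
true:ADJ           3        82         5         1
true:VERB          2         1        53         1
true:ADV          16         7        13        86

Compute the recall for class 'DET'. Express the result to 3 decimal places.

0.598

Take TP from the diagonal, FP from the rest of the 'DET' prediction marginal, FN from the rest of the 'DET' actual marginal.
recall = TP/(TP+FN).
DET: TP=67, FN=14+22+9=45 → 67/112 = 0.5982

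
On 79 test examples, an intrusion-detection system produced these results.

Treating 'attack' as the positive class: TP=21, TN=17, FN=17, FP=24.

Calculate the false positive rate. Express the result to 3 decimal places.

FPR = FP/(FP+TN) = 24/(24+17) = 0.585

0.585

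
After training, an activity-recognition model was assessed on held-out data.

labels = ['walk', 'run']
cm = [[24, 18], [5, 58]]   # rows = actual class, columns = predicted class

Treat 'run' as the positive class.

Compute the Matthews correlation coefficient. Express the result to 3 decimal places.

0.539

MCC = (TP·TN − FP·FN) / √((TP+FP)(TP+FN)(TN+FP)(TN+FN))
Numerator = 58·24 − 18·5 = 1302
Denominator = √(76·63·42·29) = √5831784 = 2414.9087
MCC = 1302 / 2414.9087 = 0.539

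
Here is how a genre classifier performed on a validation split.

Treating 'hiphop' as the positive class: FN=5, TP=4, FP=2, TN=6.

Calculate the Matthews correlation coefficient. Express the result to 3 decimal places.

MCC = (TP·TN − FP·FN) / √((TP+FP)(TP+FN)(TN+FP)(TN+FN))
Numerator = 4·6 − 2·5 = 14
Denominator = √(6·9·8·11) = √4752 = 68.9348
MCC = 14 / 68.9348 = 0.203

0.203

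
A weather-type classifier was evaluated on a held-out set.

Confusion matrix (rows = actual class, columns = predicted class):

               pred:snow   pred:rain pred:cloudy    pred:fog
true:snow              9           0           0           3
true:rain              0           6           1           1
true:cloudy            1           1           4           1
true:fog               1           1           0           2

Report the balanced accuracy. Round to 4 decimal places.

0.6429

Balanced accuracy = mean of per-class recall.
  snow: recall = 9/12 = 0.75000
  rain: recall = 6/8 = 0.75000
  cloudy: recall = 4/7 = 0.57143
  fog: recall = 2/4 = 0.50000
Mean = (0.75000 + 0.75000 + 0.57143 + 0.50000) / 4 = 0.6429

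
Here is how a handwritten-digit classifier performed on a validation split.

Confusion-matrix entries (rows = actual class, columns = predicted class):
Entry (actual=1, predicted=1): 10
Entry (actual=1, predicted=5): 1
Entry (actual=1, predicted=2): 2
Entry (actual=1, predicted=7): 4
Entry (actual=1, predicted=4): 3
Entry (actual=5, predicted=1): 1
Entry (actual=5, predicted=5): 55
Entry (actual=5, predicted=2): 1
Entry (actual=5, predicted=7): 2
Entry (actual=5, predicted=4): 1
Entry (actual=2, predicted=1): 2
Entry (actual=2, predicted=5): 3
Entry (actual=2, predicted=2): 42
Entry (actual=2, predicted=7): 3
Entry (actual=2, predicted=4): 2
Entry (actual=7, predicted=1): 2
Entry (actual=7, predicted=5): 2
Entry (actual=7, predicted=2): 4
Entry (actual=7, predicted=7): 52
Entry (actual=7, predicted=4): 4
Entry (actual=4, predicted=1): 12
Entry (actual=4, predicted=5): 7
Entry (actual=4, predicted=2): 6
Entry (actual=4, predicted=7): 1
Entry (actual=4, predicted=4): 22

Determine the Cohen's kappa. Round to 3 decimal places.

0.670

Observed agreement pₒ = trace/N = 181/244 = 0.7418
Expected agreement pₑ = Σ (rowᵢ·colᵢ)/N² = (20·27 + 60·68 + 52·55 + 64·62 + 48·32)/244² = 0.2181
κ = (pₒ − pₑ)/(1 − pₑ) = (0.7418 − 0.2181)/(1 − 0.2181) = 0.670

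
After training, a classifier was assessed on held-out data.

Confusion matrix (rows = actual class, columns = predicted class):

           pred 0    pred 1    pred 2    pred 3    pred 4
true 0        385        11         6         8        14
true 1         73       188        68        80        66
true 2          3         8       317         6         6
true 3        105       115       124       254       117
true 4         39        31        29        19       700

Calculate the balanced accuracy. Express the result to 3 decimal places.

0.689

Balanced accuracy = mean of per-class recall.
  0: recall = 385/424 = 0.9080
  1: recall = 188/475 = 0.3958
  2: recall = 317/340 = 0.9324
  3: recall = 254/715 = 0.3552
  4: recall = 700/818 = 0.8557
Mean = (0.9080 + 0.3958 + 0.9324 + 0.3552 + 0.8557) / 5 = 0.689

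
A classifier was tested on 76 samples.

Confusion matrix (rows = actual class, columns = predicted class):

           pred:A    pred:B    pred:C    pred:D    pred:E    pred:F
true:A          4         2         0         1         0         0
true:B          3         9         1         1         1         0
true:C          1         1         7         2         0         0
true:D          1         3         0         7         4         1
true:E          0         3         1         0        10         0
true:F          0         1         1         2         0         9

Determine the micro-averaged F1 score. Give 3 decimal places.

0.605

Micro-averaging pools counts across classes: ΣTP=46, ΣFP=30, ΣFN=30.
Micro-F1 score = 2·TP/(2·TP+FP+FN) on pooled counts = 0.605 (equals overall accuracy in single-label multiclass).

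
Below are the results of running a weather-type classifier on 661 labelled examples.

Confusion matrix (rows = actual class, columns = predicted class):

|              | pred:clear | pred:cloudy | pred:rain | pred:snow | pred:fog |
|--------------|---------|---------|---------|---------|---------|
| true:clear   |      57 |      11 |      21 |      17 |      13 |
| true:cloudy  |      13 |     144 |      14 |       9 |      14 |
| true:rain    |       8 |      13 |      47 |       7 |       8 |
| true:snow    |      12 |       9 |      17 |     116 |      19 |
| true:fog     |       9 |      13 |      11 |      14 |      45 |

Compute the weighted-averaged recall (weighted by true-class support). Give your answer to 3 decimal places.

Per-class recall (TP/(TP+FN)):
  clear: TP=57, FN=11+21+17+13=62 → 57/119 = 0.4790
  cloudy: TP=144, FN=13+14+9+14=50 → 144/194 = 0.7423
  rain: TP=47, FN=8+13+7+8=36 → 47/83 = 0.5663
  snow: TP=116, FN=12+9+17+19=57 → 116/173 = 0.6705
  fog: TP=45, FN=9+13+11+14=47 → 45/92 = 0.4891
Weighted-recall = Σ (supportᵢ/N)·recallᵢ with N=661: (119/661)·0.4790 + (194/661)·0.7423 + (83/661)·0.5663 + (173/661)·0.6705 + (92/661)·0.4891 = 0.619

0.619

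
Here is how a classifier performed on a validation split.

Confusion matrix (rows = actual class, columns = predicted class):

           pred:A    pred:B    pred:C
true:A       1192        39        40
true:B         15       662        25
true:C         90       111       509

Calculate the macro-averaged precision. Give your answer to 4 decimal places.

Per-class precision (TP/(TP+FP)):
  A: TP=1192, FP=15+90=105 → 1192/1297 = 0.91904
  B: TP=662, FP=39+111=150 → 662/812 = 0.81527
  C: TP=509, FP=40+25=65 → 509/574 = 0.88676
Macro-precision = mean = (0.91904 + 0.81527 + 0.88676) / 3 = 0.8737

0.8737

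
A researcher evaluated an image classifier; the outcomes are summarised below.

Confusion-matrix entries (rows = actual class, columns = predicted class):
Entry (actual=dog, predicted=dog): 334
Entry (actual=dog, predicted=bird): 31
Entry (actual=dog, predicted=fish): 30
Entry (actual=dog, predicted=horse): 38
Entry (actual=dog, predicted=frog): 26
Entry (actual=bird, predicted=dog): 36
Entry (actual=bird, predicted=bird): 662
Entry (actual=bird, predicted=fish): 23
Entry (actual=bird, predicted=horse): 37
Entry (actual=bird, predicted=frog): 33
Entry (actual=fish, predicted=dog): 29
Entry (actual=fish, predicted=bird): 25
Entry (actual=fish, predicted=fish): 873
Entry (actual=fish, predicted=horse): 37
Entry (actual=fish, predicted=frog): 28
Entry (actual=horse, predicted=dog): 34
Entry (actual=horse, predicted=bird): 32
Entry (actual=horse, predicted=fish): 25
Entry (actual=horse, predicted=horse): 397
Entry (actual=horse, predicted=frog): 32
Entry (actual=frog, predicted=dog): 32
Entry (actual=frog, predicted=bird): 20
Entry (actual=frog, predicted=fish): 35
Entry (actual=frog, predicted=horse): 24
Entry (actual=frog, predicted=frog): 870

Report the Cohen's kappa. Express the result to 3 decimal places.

Observed agreement pₒ = trace/N = 3136/3743 = 0.8378
Expected agreement pₑ = Σ (rowᵢ·colᵢ)/N² = (459·465 + 791·770 + 992·986 + 520·533 + 981·989)/3743² = 0.2176
κ = (pₒ − pₑ)/(1 − pₑ) = (0.8378 − 0.2176)/(1 − 0.2176) = 0.793

0.793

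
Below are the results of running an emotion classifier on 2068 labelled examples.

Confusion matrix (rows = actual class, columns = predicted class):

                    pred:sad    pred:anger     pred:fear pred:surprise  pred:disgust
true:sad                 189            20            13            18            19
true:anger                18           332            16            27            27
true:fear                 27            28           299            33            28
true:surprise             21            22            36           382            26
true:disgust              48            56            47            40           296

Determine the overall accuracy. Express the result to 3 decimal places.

0.724

Accuracy = trace / total = (189+332+299+382+296=1498) / 2068 = 1498/2068 = 0.724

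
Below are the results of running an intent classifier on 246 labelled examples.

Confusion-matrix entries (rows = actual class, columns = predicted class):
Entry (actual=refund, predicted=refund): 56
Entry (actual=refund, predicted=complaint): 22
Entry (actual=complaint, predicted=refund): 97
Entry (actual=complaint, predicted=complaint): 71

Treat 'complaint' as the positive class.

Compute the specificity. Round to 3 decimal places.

0.718

Specificity = TN/(TN+FP) = 56/(56+22) = 0.718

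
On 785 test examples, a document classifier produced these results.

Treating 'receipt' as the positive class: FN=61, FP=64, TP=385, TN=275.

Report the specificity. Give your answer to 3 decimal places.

0.811

Specificity = TN/(TN+FP) = 275/(275+64) = 0.811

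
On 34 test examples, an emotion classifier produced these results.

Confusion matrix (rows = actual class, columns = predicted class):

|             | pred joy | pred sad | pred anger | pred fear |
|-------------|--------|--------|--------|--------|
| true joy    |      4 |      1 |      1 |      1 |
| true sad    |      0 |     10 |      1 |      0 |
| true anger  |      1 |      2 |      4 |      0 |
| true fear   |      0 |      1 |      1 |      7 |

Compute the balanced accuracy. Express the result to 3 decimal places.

Balanced accuracy = mean of per-class recall.
  joy: recall = 4/7 = 0.5714
  sad: recall = 10/11 = 0.9091
  anger: recall = 4/7 = 0.5714
  fear: recall = 7/9 = 0.7778
Mean = (0.5714 + 0.9091 + 0.5714 + 0.7778) / 4 = 0.707

0.707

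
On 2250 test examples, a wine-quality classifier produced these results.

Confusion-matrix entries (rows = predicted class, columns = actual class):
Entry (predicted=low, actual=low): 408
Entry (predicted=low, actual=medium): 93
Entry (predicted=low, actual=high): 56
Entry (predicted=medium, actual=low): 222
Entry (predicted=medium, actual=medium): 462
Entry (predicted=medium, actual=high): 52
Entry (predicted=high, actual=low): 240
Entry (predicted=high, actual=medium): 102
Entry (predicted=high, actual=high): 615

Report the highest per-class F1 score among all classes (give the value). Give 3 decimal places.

0.732

Per-class F1 score (2·TP/(2·TP+FP+FN)):
  low: TP=408, FP=93+56=149, FN=222+240=462 → 816/1427 = 0.5718
  medium: TP=462, FP=222+52=274, FN=93+102=195 → 924/1393 = 0.6633
  high: TP=615, FP=240+102=342, FN=56+52=108 → 1230/1680 = 0.7321
Highest is class 'high' with F1 score = 0.732.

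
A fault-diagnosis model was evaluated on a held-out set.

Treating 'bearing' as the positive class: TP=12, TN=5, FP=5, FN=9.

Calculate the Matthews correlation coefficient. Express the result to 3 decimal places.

MCC = (TP·TN − FP·FN) / √((TP+FP)(TP+FN)(TN+FP)(TN+FN))
Numerator = 12·5 − 5·9 = 15
Denominator = √(17·21·10·14) = √49980 = 223.5621
MCC = 15 / 223.5621 = 0.067

0.067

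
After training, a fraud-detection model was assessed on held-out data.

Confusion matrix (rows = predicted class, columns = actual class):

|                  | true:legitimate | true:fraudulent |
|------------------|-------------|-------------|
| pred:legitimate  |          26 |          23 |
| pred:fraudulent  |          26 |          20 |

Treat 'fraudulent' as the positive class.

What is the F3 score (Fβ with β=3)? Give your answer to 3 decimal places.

Fβ = (1+β²)·TP / ((1+β²)·TP + β²·FN + FP), with β²=9
= 10·20 / (10·20 + 9·23 + 26) = 0.462

0.462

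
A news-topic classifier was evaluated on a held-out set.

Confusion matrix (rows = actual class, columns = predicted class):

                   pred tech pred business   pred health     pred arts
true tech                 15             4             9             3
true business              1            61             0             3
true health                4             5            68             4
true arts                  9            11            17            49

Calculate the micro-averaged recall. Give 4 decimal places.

0.7338

Micro-averaging pools counts across classes: ΣTP=193, ΣFP=70, ΣFN=70.
Micro-recall = TP/(TP+FN) on pooled counts = 0.7338 (equals overall accuracy in single-label multiclass).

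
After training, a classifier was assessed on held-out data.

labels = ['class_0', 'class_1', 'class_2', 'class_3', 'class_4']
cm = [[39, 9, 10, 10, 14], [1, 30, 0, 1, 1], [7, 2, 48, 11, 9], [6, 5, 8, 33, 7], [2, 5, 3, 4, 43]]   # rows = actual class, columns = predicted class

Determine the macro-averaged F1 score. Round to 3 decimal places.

0.631

Per-class F1 score (2·TP/(2·TP+FP+FN)):
  class_0: TP=39, FP=1+7+6+2=16, FN=9+10+10+14=43 → 78/137 = 0.5693
  class_1: TP=30, FP=9+2+5+5=21, FN=1+0+1+1=3 → 60/84 = 0.7143
  class_2: TP=48, FP=10+0+8+3=21, FN=7+2+11+9=29 → 96/146 = 0.6575
  class_3: TP=33, FP=10+1+11+4=26, FN=6+5+8+7=26 → 66/118 = 0.5593
  class_4: TP=43, FP=14+1+9+7=31, FN=2+5+3+4=14 → 86/131 = 0.6565
Macro-F1 score = mean = (0.5693 + 0.7143 + 0.6575 + 0.5593 + 0.6565) / 5 = 0.631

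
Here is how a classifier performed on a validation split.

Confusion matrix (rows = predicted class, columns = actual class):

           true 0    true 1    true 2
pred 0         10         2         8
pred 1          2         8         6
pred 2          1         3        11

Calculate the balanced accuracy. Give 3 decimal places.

0.608

Balanced accuracy = mean of per-class recall.
  0: recall = 10/13 = 0.7692
  1: recall = 8/13 = 0.6154
  2: recall = 11/25 = 0.4400
Mean = (0.7692 + 0.6154 + 0.4400) / 3 = 0.608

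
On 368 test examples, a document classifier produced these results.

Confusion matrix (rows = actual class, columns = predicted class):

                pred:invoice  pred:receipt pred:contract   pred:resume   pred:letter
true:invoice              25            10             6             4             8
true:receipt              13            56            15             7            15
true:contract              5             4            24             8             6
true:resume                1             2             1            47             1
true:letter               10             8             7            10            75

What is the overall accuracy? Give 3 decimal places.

Accuracy = trace / total = (25+56+24+47+75=227) / 368 = 227/368 = 0.617

0.617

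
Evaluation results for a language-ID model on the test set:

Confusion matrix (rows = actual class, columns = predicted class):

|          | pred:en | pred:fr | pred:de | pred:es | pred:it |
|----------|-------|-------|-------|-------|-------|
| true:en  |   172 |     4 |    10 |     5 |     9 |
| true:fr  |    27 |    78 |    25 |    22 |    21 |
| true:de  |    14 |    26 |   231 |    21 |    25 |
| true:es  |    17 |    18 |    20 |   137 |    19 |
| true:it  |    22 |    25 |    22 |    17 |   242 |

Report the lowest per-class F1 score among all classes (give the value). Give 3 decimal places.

Per-class F1 score (2·TP/(2·TP+FP+FN)):
  en: TP=172, FP=27+14+17+22=80, FN=4+10+5+9=28 → 344/452 = 0.7611
  fr: TP=78, FP=4+26+18+25=73, FN=27+25+22+21=95 → 156/324 = 0.4815
  de: TP=231, FP=10+25+20+22=77, FN=14+26+21+25=86 → 462/625 = 0.7392
  es: TP=137, FP=5+22+21+17=65, FN=17+18+20+19=74 → 274/413 = 0.6634
  it: TP=242, FP=9+21+25+19=74, FN=22+25+22+17=86 → 484/644 = 0.7516
Lowest is class 'fr' with F1 score = 0.481.

0.481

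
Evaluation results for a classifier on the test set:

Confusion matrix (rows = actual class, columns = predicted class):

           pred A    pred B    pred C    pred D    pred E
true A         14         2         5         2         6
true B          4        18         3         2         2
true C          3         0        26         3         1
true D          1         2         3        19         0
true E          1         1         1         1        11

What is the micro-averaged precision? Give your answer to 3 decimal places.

Micro-averaging pools counts across classes: ΣTP=88, ΣFP=43, ΣFN=43.
Micro-precision = TP/(TP+FP) on pooled counts = 0.672 (equals overall accuracy in single-label multiclass).

0.672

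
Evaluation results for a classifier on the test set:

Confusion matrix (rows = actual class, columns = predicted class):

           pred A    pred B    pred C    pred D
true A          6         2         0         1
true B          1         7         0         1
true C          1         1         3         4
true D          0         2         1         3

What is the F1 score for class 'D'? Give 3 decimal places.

0.400

Take TP from the diagonal, FP from the rest of the 'D' prediction marginal, FN from the rest of the 'D' actual marginal.
F1 score = 2·TP/(2·TP+FP+FN).
D: TP=3, FP=1+1+4=6, FN=0+2+1=3 → 6/15 = 0.4000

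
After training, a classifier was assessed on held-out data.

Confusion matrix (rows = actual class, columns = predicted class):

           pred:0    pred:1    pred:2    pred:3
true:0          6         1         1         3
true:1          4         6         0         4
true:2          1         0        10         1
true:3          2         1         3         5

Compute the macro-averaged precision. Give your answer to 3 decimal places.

0.578

Per-class precision (TP/(TP+FP)):
  0: TP=6, FP=4+1+2=7 → 6/13 = 0.4615
  1: TP=6, FP=1+0+1=2 → 6/8 = 0.7500
  2: TP=10, FP=1+0+3=4 → 10/14 = 0.7143
  3: TP=5, FP=3+4+1=8 → 5/13 = 0.3846
Macro-precision = mean = (0.4615 + 0.7500 + 0.7143 + 0.3846) / 4 = 0.578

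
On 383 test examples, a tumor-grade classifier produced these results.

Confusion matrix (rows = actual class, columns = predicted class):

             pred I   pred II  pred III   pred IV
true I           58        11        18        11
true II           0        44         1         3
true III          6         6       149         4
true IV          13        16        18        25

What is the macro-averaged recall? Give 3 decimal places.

Per-class recall (TP/(TP+FN)):
  I: TP=58, FN=11+18+11=40 → 58/98 = 0.5918
  II: TP=44, FN=0+1+3=4 → 44/48 = 0.9167
  III: TP=149, FN=6+6+4=16 → 149/165 = 0.9030
  IV: TP=25, FN=13+16+18=47 → 25/72 = 0.3472
Macro-recall = mean = (0.5918 + 0.9167 + 0.9030 + 0.3472) / 4 = 0.690

0.690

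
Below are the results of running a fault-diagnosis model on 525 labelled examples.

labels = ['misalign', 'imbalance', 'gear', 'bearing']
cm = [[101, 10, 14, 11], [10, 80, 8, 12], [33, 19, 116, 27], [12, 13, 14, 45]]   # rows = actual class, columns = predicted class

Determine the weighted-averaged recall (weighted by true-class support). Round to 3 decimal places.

0.651

Per-class recall (TP/(TP+FN)):
  misalign: TP=101, FN=10+14+11=35 → 101/136 = 0.7426
  imbalance: TP=80, FN=10+8+12=30 → 80/110 = 0.7273
  gear: TP=116, FN=33+19+27=79 → 116/195 = 0.5949
  bearing: TP=45, FN=12+13+14=39 → 45/84 = 0.5357
Weighted-recall = Σ (supportᵢ/N)·recallᵢ with N=525: (136/525)·0.7426 + (110/525)·0.7273 + (195/525)·0.5949 + (84/525)·0.5357 = 0.651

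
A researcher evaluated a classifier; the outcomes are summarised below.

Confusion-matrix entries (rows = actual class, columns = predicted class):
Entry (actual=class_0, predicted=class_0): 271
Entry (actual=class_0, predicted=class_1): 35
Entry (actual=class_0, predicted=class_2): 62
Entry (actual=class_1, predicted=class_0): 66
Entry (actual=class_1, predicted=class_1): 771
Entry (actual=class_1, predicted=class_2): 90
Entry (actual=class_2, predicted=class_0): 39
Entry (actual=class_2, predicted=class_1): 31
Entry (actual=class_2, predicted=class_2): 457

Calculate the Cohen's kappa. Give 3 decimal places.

Observed agreement pₒ = trace/N = 1499/1822 = 0.8227
Expected agreement pₑ = Σ (rowᵢ·colᵢ)/N² = (368·376 + 927·837 + 527·609)/1822² = 0.3721
κ = (pₒ − pₑ)/(1 − pₑ) = (0.8227 − 0.3721)/(1 − 0.3721) = 0.718

0.718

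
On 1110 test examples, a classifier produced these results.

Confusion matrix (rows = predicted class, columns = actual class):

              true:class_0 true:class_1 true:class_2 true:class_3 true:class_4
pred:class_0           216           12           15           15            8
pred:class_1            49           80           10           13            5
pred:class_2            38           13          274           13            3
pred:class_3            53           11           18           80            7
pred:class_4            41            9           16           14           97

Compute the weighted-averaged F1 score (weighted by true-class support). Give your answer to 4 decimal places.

0.6755

Per-class F1 score (2·TP/(2·TP+FP+FN)):
  class_0: TP=216, FP=12+15+15+8=50, FN=49+38+53+41=181 → 432/663 = 0.65158
  class_1: TP=80, FP=49+10+13+5=77, FN=12+13+11+9=45 → 160/282 = 0.56738
  class_2: TP=274, FP=38+13+13+3=67, FN=15+10+18+16=59 → 548/674 = 0.81306
  class_3: TP=80, FP=53+11+18+7=89, FN=15+13+13+14=55 → 160/304 = 0.52632
  class_4: TP=97, FP=41+9+16+14=80, FN=8+5+3+7=23 → 194/297 = 0.65320
Weighted-F1 score = Σ (supportᵢ/N)·F1 scoreᵢ with N=1110: (397/1110)·0.65158 + (125/1110)·0.56738 + (333/1110)·0.81306 + (135/1110)·0.52632 + (120/1110)·0.65320 = 0.6755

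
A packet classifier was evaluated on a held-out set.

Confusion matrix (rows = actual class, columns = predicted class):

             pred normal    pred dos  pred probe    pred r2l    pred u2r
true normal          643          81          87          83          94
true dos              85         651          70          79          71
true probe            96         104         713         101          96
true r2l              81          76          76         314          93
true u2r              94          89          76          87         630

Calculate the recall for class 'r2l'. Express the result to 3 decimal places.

0.491

recall = TP/(TP+FN).
r2l: TP=314, FN=81+76+76+93=326 → 314/640 = 0.4906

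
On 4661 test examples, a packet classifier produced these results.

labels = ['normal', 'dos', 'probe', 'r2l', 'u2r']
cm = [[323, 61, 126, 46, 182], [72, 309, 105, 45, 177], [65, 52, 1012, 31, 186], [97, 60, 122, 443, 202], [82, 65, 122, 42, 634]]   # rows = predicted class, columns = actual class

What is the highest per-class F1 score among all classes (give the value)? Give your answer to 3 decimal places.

0.714

Per-class F1 score (2·TP/(2·TP+FP+FN)):
  normal: TP=323, FP=61+126+46+182=415, FN=72+65+97+82=316 → 646/1377 = 0.4691
  dos: TP=309, FP=72+105+45+177=399, FN=61+52+60+65=238 → 618/1255 = 0.4924
  probe: TP=1012, FP=65+52+31+186=334, FN=126+105+122+122=475 → 2024/2833 = 0.7144
  r2l: TP=443, FP=97+60+122+202=481, FN=46+45+31+42=164 → 886/1531 = 0.5787
  u2r: TP=634, FP=82+65+122+42=311, FN=182+177+186+202=747 → 1268/2326 = 0.5451
Highest is class 'probe' with F1 score = 0.714.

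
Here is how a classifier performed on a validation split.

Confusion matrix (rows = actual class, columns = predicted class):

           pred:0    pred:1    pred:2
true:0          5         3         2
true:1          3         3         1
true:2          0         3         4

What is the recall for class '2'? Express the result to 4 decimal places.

Take TP from the diagonal, FP from the rest of the '2' prediction marginal, FN from the rest of the '2' actual marginal.
recall = TP/(TP+FN).
2: TP=4, FN=0+3=3 → 4/7 = 0.57143

0.5714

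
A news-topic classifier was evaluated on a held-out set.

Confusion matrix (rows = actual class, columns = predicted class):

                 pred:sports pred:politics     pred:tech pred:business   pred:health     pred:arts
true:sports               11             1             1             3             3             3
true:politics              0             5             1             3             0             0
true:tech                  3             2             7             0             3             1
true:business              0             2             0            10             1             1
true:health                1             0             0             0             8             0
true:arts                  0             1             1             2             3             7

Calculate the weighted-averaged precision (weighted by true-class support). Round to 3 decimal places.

0.612

Per-class precision (TP/(TP+FP)):
  sports: TP=11, FP=0+3+0+1+0=4 → 11/15 = 0.7333
  politics: TP=5, FP=1+2+2+0+1=6 → 5/11 = 0.4545
  tech: TP=7, FP=1+1+0+0+1=3 → 7/10 = 0.7000
  business: TP=10, FP=3+3+0+0+2=8 → 10/18 = 0.5556
  health: TP=8, FP=3+0+3+1+3=10 → 8/18 = 0.4444
  arts: TP=7, FP=3+0+1+1+0=5 → 7/12 = 0.5833
Weighted-precision = Σ (supportᵢ/N)·precisionᵢ with N=84: (22/84)·0.7333 + (9/84)·0.4545 + (16/84)·0.7000 + (14/84)·0.5556 + (9/84)·0.4444 + (14/84)·0.5833 = 0.612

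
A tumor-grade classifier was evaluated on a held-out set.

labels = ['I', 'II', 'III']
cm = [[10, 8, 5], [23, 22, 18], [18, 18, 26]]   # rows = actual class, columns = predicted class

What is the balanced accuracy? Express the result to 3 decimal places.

Balanced accuracy = mean of per-class recall.
  I: recall = 10/23 = 0.4348
  II: recall = 22/63 = 0.3492
  III: recall = 26/62 = 0.4194
Mean = (0.4348 + 0.3492 + 0.4194) / 3 = 0.401

0.401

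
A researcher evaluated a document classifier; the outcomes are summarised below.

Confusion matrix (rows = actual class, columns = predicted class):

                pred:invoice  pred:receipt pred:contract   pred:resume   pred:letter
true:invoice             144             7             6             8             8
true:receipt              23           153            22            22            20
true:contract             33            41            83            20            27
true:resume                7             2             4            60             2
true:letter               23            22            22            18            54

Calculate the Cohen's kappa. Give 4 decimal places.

Observed agreement pₒ = trace/N = 494/831 = 0.59446
Expected agreement pₑ = Σ (rowᵢ·colᵢ)/N² = (173·230 + 240·225 + 204·137 + 75·128 + 139·111)/831² = 0.21253
κ = (pₒ − pₑ)/(1 − pₑ) = (0.59446 − 0.21253)/(1 − 0.21253) = 0.4850

0.4850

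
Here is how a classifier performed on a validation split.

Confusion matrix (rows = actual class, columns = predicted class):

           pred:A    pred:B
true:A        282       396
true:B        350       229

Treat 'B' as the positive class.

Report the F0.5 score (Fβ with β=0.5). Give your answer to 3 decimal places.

Fβ = (1+β²)·TP / ((1+β²)·TP + β²·FN + FP), with β²=1/4
= 1.25·229 / (1.25·229 + 0.25·350 + 396) = 0.372

0.372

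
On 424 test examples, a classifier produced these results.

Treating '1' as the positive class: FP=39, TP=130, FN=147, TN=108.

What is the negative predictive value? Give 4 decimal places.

0.4235

NPV = TN/(TN+FN) = 108/(108+147) = 0.4235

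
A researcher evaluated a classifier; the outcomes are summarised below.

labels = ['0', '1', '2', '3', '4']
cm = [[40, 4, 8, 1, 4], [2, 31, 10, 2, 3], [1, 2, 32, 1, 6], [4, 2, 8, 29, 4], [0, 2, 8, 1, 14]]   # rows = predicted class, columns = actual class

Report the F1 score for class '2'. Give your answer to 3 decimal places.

0.593

Treat '2' as positive and all other classes as negative.
F1 score = 2·TP/(2·TP+FP+FN).
2: TP=32, FP=1+2+1+6=10, FN=8+10+8+8=34 → 64/108 = 0.5926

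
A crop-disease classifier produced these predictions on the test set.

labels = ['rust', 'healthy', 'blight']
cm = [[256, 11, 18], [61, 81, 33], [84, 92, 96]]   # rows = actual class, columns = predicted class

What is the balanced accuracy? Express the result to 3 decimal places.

0.571

Balanced accuracy = mean of per-class recall.
  rust: recall = 256/285 = 0.8982
  healthy: recall = 81/175 = 0.4629
  blight: recall = 96/272 = 0.3529
Mean = (0.8982 + 0.4629 + 0.3529) / 3 = 0.571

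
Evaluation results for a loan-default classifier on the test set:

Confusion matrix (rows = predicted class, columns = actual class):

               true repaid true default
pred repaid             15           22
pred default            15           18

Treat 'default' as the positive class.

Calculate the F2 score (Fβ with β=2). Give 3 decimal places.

0.466

Fβ = (1+β²)·TP / ((1+β²)·TP + β²·FN + FP), with β²=4
= 5·18 / (5·18 + 4·22 + 15) = 0.466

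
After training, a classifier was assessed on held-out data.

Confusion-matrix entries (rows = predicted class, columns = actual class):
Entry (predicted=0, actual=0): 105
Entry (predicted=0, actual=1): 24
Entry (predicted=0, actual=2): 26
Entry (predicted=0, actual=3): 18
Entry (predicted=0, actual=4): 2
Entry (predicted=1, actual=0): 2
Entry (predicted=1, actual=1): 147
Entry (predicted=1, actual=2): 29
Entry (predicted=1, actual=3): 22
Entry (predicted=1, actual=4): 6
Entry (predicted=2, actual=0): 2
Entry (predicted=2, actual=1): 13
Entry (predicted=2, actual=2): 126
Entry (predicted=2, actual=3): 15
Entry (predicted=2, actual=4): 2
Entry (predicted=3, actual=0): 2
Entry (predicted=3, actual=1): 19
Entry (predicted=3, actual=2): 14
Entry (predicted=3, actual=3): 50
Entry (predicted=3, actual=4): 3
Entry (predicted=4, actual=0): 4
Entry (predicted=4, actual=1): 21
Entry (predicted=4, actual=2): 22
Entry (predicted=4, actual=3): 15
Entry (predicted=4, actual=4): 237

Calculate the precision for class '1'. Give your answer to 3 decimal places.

Treat '1' as positive and all other classes as negative.
precision = TP/(TP+FP).
1: TP=147, FP=2+29+22+6=59 → 147/206 = 0.7136

0.714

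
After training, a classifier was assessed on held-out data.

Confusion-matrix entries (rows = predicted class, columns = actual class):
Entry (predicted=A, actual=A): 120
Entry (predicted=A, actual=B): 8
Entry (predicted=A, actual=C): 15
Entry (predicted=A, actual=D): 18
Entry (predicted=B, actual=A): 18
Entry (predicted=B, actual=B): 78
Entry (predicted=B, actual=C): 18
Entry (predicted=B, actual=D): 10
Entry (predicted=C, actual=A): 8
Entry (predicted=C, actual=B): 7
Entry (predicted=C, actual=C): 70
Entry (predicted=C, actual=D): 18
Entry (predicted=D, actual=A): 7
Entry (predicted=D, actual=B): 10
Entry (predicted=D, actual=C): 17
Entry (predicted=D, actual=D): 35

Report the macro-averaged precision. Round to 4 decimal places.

Per-class precision (TP/(TP+FP)):
  A: TP=120, FP=8+15+18=41 → 120/161 = 0.74534
  B: TP=78, FP=18+18+10=46 → 78/124 = 0.62903
  C: TP=70, FP=8+7+18=33 → 70/103 = 0.67961
  D: TP=35, FP=7+10+17=34 → 35/69 = 0.50725
Macro-precision = mean = (0.74534 + 0.62903 + 0.67961 + 0.50725) / 4 = 0.6403

0.6403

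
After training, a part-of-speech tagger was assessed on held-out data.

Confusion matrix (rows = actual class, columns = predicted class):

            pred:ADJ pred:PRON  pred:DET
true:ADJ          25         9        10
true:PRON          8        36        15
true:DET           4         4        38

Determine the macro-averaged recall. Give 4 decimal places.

0.6681

Per-class recall (TP/(TP+FN)):
  ADJ: TP=25, FN=9+10=19 → 25/44 = 0.56818
  PRON: TP=36, FN=8+15=23 → 36/59 = 0.61017
  DET: TP=38, FN=4+4=8 → 38/46 = 0.82609
Macro-recall = mean = (0.56818 + 0.61017 + 0.82609) / 3 = 0.6681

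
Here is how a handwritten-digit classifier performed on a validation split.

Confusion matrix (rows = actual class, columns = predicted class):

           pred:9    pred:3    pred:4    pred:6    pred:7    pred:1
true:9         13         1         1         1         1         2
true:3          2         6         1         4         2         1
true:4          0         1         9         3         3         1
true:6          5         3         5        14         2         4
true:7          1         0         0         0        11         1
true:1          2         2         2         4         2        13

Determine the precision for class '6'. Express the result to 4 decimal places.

Take TP from the diagonal, FP from the rest of the '6' prediction marginal, FN from the rest of the '6' actual marginal.
precision = TP/(TP+FP).
6: TP=14, FP=1+4+3+0+4=12 → 14/26 = 0.53846

0.5385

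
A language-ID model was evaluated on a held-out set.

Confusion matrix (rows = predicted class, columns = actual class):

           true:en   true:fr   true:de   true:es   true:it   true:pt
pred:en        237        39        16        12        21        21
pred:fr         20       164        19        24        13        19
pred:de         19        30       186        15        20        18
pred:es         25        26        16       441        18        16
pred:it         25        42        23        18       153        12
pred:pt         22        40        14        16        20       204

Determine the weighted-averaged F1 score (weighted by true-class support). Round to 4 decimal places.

0.6817

Per-class F1 score (2·TP/(2·TP+FP+FN)):
  en: TP=237, FP=39+16+12+21+21=109, FN=20+19+25+25+22=111 → 474/694 = 0.68300
  fr: TP=164, FP=20+19+24+13+19=95, FN=39+30+26+42+40=177 → 328/600 = 0.54667
  de: TP=186, FP=19+30+15+20+18=102, FN=16+19+16+23+14=88 → 372/562 = 0.66192
  es: TP=441, FP=25+26+16+18+16=101, FN=12+24+15+18+16=85 → 882/1068 = 0.82584
  it: TP=153, FP=25+42+23+18+12=120, FN=21+13+20+18+20=92 → 306/518 = 0.59073
  pt: TP=204, FP=22+40+14+16+20=112, FN=21+19+18+16+12=86 → 408/606 = 0.67327
Weighted-F1 score = Σ (supportᵢ/N)·F1 scoreᵢ with N=2024: (348/2024)·0.68300 + (341/2024)·0.54667 + (274/2024)·0.66192 + (526/2024)·0.82584 + (245/2024)·0.59073 + (290/2024)·0.67327 = 0.6817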